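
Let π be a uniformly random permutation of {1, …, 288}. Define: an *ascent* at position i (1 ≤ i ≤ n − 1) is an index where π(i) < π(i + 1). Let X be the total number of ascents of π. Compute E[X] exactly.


Write X = Σ X_I over i = 1, …, 287, with X_I the indicator of one ascent.
There are 287 indicators.
For each fixed i, the pair (π(i), π(i+1)) is a uniformly random ordered pair of distinct values from {1, …, 288}; by symmetry P[π(i) < π(i+1)] = 1/2.
By linearity: E[X] = 287 · (1/2) = (288 − 1) · (1/2) = 287/2 ≈ 143.5000.

E[X] = 287/2 = 143.5000.


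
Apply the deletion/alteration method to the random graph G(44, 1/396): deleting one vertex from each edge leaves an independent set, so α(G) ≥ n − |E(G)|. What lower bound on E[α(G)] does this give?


E[|E(G)|] = C(44, 2)·p = 946 · (1/396) = 43/18.
E[α(G)] ≥ n − E[|E(G)|] = 44 − 43/18 = 749/18.
Numerically: ≈ 41.61111.
(This is only a lower bound; the true E[α(G)] may be larger.)

E[α(G)] ≥ 749/18 ≈ 41.61111.


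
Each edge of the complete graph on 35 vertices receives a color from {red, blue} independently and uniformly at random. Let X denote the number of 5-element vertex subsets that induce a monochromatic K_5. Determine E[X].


Let X = Σ_S X_S over the C(35, 5) = 324632 subsets S of size 5, where X_S = 1 if the K_5 on S is monochromatic.
For a fixed S, the K_5 on S has C(5, 2) = 10 edges. P[all 10 edges red] = (1/2)^10, and likewise for blue, so P[monochromatic] = 2·(1/2)^10 = 2^{1 − 10} = 1/512.
Summing: E[X] = C(35, 5) · 2^{1 − 10} = 324632 · 1/512 = 40579/64.
Numerically: E[X] ≈ 634.0469.

E[X] = C(35,5)·2^(1−C(5,2)) = 40579/64 ≈ 634.0469.


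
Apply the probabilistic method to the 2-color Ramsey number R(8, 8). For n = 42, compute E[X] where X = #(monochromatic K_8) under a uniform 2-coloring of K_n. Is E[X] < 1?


E[X] = C(42, 8) · 2^{1 − 28} = 118030185 · 2^{−27} = 118030185/134217728.
As a reduced fraction: E[X] = 118030185/134217728 ≈ 0.8793934.
Is E[X] < 1? YES.
Since E[X] < 1, there exists a 2-coloring of K_{42} with no monochromatic K_8; hence R(8, 8) > 42.

E[X] = 118030185/134217728 ≈ 0.8793934; E[X] < 1, so R(8, 8) > 42.


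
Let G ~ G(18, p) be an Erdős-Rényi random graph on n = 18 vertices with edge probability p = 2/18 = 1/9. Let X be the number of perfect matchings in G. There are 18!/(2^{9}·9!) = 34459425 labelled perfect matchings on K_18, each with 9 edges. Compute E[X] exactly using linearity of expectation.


K_18 has 18!/(2^{9}·9!) = 34459425 labelled perfect matchings.
For each such perfect matching H, let X_H = 1 if all 9 edges of H are present in G. Then P[X_H = 1] = p^{9} = (1/9)^{9} = 1/387420489.
By linearity of expectation: E[X] = Σ_H E[X_H] = 34459425 · p^{9} = 34459425 · 1/387420489 = 425425/4782969.
Numerically: E[X] ≈ 0.0889458.

E[X] = 34459425 · (1/9)^{9} = 425425/4782969 ≈ 0.0889458.


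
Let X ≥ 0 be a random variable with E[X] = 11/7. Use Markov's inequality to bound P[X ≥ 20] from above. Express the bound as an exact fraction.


μ = E[X] = 11/7, a = 20.
Markov: P[X ≥ 20] ≤ μ/a = (11/7)/20 = 11/140.
Numerically: ≈ 0.079.
(Since a = 20 > μ = 1.571, the bound 11/140 is < 1 and informative.)

P[X ≥ 20] ≤ 11/140 ≈ 0.079.


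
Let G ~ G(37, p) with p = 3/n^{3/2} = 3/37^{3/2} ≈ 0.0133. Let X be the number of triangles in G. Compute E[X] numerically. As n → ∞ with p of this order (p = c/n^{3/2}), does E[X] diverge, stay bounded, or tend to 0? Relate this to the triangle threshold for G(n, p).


Number of potential triangles: C(37, 3) = 7770.
Each occurs with probability p³ ≈ (0.0133)³ ≈ 2.36841e-06.
By linearity: E[X] = C(37, 3)·p³ ≈ 7770 · 2.36841e-06 ≈ 0.018.
Since α = 3/2 > 1, p = c/n^{3/2} = o(1/n) is below the triangle threshold p ~ 1/n. Asymptotically E[X] ~ (c³/6)·n^{3(1−α)} = (3³/6)·n^{-1.5} → 0, so by Markov's inequality G has no triangles w.h.p.

E[X] ≈ 0.018; in regime p = Θ(1/n^{3/2}) E[X] tends to 0 (below the triangle threshold p ~ 1/n).


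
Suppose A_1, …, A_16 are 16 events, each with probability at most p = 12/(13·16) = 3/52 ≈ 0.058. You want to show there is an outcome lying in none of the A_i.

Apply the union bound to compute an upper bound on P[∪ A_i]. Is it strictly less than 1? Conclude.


Union bound: P[∪_{i=1}^{16} A_i] ≤ Σ_i P[A_i] ≤ 16·p = 16·(3/52) = 12/13.
Numerically: 12/13 ≈ 0.923.
Is 12/13 < 1? YES.
Since P[∪ A_i] ≤ 12/13 < 1, the complement has P[∩ A_i^c] ≥ 1 − 12/13 = 1/13 > 0, so some outcome avoids every A_i.

16·p = 12/13 ≈ 0.923; existence CERTIFIED by the union bound.


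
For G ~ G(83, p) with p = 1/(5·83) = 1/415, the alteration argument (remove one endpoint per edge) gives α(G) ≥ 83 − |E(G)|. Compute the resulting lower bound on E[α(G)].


E[|E(G)|] = C(83, 2)·p = 3403 · (1/415) = 41/5.
E[α(G)] ≥ n − E[|E(G)|] = 83 − 41/5 = 374/5.
Numerically: ≈ 74.800.
(This is only a lower bound; the true E[α(G)] may be larger.)

E[α(G)] ≥ 374/5 ≈ 74.800.


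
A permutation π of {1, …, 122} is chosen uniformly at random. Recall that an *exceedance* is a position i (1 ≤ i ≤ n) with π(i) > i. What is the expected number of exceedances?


Write X = Σ_{i=1}^{122} X_i, where X_i = 1_{π(i) > i}.
For each fixed i, π(i) is uniform over {1, …, 122} (marginal of a uniform permutation), so P[π(i) > i] = (n − i)/n. Summing: Σ_{i=1}^{122} (n − i)/n = (0 + 1 + … + 121)/122 = 122(122 − 1)/(2·122) = (122 − 1)/2.
Hence E[X] = Σ_{i=1}^{122} (122 − i)/122 = 121/2 ≈ 60.500000.

E[X] = 121/2 = 60.500000.


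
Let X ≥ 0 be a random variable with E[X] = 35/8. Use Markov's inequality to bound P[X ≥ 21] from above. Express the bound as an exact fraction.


μ = E[X] = 35/8, a = 21.
Markov: P[X ≥ 21] ≤ μ/a = (35/8)/21 = 5/24.
Numerically: ≈ 0.20833.
(Since a = 21 > μ = 4.37500, the bound 5/24 is < 1 and informative.)

P[X ≥ 21] ≤ 5/24 ≈ 0.20833.


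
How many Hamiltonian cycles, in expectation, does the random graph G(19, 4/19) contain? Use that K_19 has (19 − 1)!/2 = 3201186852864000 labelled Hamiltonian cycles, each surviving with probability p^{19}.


K_19 has (19 − 1)!/2 = 3201186852864000 labelled Hamiltonian cycles.
For each such Hamiltonian cycle H, let X_H = 1 if all 19 edges of H are present in G. Then P[X_H = 1] = p^{19} = (4/19)^{19} = 274877906944/1978419655660313589123979.
By linearity of expectation: E[X] = Σ_H E[X_H] = 3201186852864000 · p^{19} = 3201186852864000 · 274877906944/1978419655660313589123979 = 879935541851906811887616000/1978419655660313589123979.
Numerically: E[X] ≈ 444.8.

E[X] = 3201186852864000 · (4/19)^{19} = 879935541851906811887616000/1978419655660313589123979 ≈ 444.8.


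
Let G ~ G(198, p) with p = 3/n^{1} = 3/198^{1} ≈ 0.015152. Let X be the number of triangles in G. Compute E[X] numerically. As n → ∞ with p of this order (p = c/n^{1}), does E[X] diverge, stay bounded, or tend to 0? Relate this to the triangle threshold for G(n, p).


Number of potential triangles: C(198, 3) = 1274196.
Each occurs with probability p³ ≈ (0.015152)³ ≈ 3.4783093e-06.
By linearity: E[X] = C(198, 3)·p³ ≈ 1274196 · 3.4783093e-06 ≈ 4.43205.
Here α = 1, so p = 3/n is exactly at the triangle threshold p ~ 1/n. Asymptotically E[X] → c³/6 = 3³/6 = 9/2 ≈ 4.50000, a bounded constant. In this regime the triangle count is asymptotically Poisson(c³/6).

E[X] ≈ 4.43205; in regime p = Θ(1/n^{1}) E[X] stays bounded (at the triangle threshold p ~ 1/n).


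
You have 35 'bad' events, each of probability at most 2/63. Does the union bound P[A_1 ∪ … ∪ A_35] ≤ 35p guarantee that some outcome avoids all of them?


Union bound: P[∪_{i=1}^{35} A_i] ≤ Σ_i P[A_i] ≤ 35·p = 35·(2/63) = 10/9.
Numerically: 10/9 ≈ 1.111.
Is 10/9 < 1? NO.
Since the bound 10/9 is ≥ 1, the union bound is uninformative here; it does NOT by itself certify existence.

35·p = 10/9 ≈ 1.111; existence NOT certified by the union bound.


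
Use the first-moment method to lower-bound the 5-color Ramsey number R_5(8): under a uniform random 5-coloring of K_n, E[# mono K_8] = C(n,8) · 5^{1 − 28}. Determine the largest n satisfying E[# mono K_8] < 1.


We need C(n, 8) · 5^{1 − 28} < 1, i.e. C(n, 8) < 5^{28 − 1} = 7450580596923828125.
Check values of n near the boundary:
  n = 862: C(862, 8) = 7317951015318931845; 7317951015318931845 < 7450580596923828125? YES
  n = 863: C(863, 8) = 7386423071602617757; 7386423071602617757 < 7450580596923828125? YES
  n = 864: C(864, 8) = 7455455062926006708; 7455455062926006708 < 7450580596923828125? NO
The largest n with C(n, 8) < 7450580596923828125 is n = 863 (where E[X] = 7386423071602617757/7450580596923828125 ≈ 0.991389). Hence R_5(8) > 863, i.e. R_5(8) ≥ 864.

Largest n = 863; hence R_5(8) > 863.


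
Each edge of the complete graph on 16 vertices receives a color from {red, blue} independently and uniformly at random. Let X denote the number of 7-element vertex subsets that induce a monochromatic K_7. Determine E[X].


Let X = Σ_S X_S over the C(16, 7) = 11440 subsets S of size 7, where X_S = 1 if the K_7 on S is monochromatic.
For a fixed S, the K_7 on S has C(7, 2) = 21 edges. P[all 21 edges red] = (1/2)^21, and likewise for blue, so P[monochromatic] = 2·(1/2)^21 = 2^{1 − 21} = 1/1048576.
By linearity: E[X] = C(16, 7) · 2^{1 − 21} = 11440 · 1/1048576 = 715/65536.
Numerically: E[X] ≈ 0.011.

E[X] = C(16,7)·2^(1−C(7,2)) = 715/65536 ≈ 0.011.


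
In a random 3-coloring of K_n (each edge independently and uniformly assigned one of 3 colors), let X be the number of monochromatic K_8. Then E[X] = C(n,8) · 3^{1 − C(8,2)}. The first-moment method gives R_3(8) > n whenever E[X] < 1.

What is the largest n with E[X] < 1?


We need C(n, 8) · 3^{1 − 28} < 1, i.e. C(n, 8) < 3^{28 − 1} = 7625597484987.
Check values of n near the boundary:
  n = 155: C(155, 8) = 6876747915675; 6876747915675 < 7625597484987? YES
  n = 156: C(156, 8) = 7248464019225; 7248464019225 < 7625597484987? YES
  n = 157: C(157, 8) = 7637643295425; 7637643295425 < 7625597484987? NO
The largest n with C(n, 8) < 7625597484987 is n = 156 (where E[X] = 805384891025/847288609443 ≈ 0.951). Hence R_3(8) > 156, i.e. R_3(8) ≥ 157.

Largest n = 156; hence R_3(8) > 156.


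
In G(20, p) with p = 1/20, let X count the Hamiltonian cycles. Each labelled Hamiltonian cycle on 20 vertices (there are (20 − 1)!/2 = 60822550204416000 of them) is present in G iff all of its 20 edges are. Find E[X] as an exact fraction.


K_20 has (20 − 1)!/2 = 60822550204416000 labelled Hamiltonian cycles.
For each such Hamiltonian cycle H, let X_H = 1 if all 20 edges of H are present in G. Then P[X_H = 1] = p^{20} = (1/20)^{20} = 1/104857600000000000000000000.
By linearity: E[X] = Σ_H E[X_H] = 60822550204416000 · p^{20} = 60822550204416000 · 1/104857600000000000000000000 = 14849255421/25600000000000000000.
Numerically: E[X] ≈ 5.8e-10.

E[X] = 60822550204416000 · (1/20)^{20} = 14849255421/25600000000000000000 ≈ 5.8e-10.


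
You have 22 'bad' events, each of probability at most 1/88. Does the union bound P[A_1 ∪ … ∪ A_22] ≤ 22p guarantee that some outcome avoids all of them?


Union bound: P[∪_{i=1}^{22} A_i] ≤ Σ_i P[A_i] ≤ 22·p = 22·(1/88) = 1/4.
Numerically: 1/4 ≈ 0.25000.
Is 1/4 < 1? YES.
Since P[∪ A_i] ≤ 1/4 < 1, the complement has P[∩ A_i^c] ≥ 1 − 1/4 = 3/4 > 0, so some outcome avoids every A_i.

22·p = 1/4 ≈ 0.25000; existence CERTIFIED by the union bound.


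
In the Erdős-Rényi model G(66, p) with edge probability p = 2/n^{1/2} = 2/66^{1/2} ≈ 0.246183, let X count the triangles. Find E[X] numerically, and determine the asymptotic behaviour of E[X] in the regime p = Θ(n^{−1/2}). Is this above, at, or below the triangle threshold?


Number of potential triangles: C(66, 3) = 45760.
Each occurs with probability p³ ≈ (0.246183)³ ≈ 1.49201807e-02.
By linearity: E[X] = C(66, 3)·p³ ≈ 45760 · 1.49201807e-02 ≈ 682.747470.
Since α = 1/2 < 1, p = c/n^{1/2} ≫ 1/n is above the triangle threshold p ~ 1/n. Asymptotically E[X] ~ (c³/6)·n^{3(1−α)} = (2³/6)·n^{1.5} → ∞; triangles are abundant w.h.p.

E[X] ≈ 682.747470; in regime p = Θ(1/n^{1/2}) E[X] diverges (above the triangle threshold p ~ 1/n).


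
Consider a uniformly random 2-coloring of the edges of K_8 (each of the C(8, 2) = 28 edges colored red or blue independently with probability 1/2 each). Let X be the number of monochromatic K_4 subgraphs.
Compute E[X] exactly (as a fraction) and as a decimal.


Let X = Σ_S X_S over the C(8, 4) = 70 subsets S of size 4, where X_S = 1 if the K_4 on S is monochromatic.
For a fixed S, the K_4 on S has C(4, 2) = 6 edges. P[all 6 edges red] = (1/2)^6, and likewise for blue, so P[monochromatic] = 2·(1/2)^6 = 2^{1 − 6} = 1/32.
By linearity: E[X] = C(8, 4) · 2^{1 − 6} = 70 · 1/32 = 35/16.
Numerically: E[X] ≈ 2.187500.

E[X] = C(8,4)·2^(1−C(4,2)) = 35/16 ≈ 2.187500.


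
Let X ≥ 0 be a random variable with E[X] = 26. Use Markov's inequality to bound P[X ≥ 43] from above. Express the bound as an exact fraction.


μ = E[X] = 26, a = 43.
Markov: P[X ≥ 43] ≤ μ/a = (26)/43 = 26/43.
Numerically: ≈ 0.6047.
(Since a = 43 > μ = 26.0000, the bound 26/43 is < 1 and informative.)

P[X ≥ 43] ≤ 26/43 ≈ 0.6047.


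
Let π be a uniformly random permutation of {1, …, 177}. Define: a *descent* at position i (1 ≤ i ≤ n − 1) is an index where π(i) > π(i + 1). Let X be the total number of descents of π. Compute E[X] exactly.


Write X = Σ X_I over i = 1, …, 176, with X_I the indicator of one descent.
There are 176 indicators.
For each fixed i, the pair (π(i), π(i+1)) is a uniformly random ordered pair of distinct values from {1, …, 177}; by symmetry P[π(i) > π(i+1)] = 1/2.
By linearity: E[X] = 176 · (1/2) = (177 − 1) · (1/2) = 88 ≈ 88.00000.

E[X] = 88 = 88.00000.


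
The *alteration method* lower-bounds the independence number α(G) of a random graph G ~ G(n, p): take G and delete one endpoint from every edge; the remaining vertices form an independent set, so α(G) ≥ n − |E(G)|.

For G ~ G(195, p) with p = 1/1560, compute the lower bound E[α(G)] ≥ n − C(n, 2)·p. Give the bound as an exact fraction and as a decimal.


E[|E(G)|] = C(195, 2)·p = 18915 · (1/1560) = 97/8.
E[α(G)] ≥ n − E[|E(G)|] = 195 − 97/8 = 1463/8.
Numerically: ≈ 182.87500.
(This is only a lower bound; the true E[α(G)] may be larger.)

E[α(G)] ≥ 1463/8 ≈ 182.87500.


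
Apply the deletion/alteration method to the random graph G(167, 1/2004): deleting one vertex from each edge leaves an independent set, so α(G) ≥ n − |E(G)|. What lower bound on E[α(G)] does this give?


E[|E(G)|] = C(167, 2)·p = 13861 · (1/2004) = 83/12.
E[α(G)] ≥ n − E[|E(G)|] = 167 − 83/12 = 1921/12.
Numerically: ≈ 160.083.
(This is only a lower bound; the true E[α(G)] may be larger.)

E[α(G)] ≥ 1921/12 ≈ 160.083.


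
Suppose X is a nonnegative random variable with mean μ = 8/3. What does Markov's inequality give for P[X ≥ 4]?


μ = E[X] = 8/3, a = 4.
Markov: P[X ≥ 4] ≤ μ/a = (8/3)/4 = 2/3.
Numerically: ≈ 0.667.
(Since a = 4 > μ = 2.667, the bound 2/3 is < 1 and informative.)

P[X ≥ 4] ≤ 2/3 ≈ 0.667.


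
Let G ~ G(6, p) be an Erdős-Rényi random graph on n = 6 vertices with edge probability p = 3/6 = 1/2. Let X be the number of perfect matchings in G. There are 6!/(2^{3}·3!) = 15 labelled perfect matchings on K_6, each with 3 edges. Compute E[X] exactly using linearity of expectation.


K_6 has 6!/(2^{3}·3!) = 15 labelled perfect matchings.
For each such perfect matching H, let X_H = 1 if all 3 edges of H are present in G. Then P[X_H = 1] = p^{3} = (1/2)^{3} = 1/8.
Summing the indicators: E[X] = Σ_H E[X_H] = 15 · p^{3} = 15 · 1/8 = 15/8.
Numerically: E[X] ≈ 1.875.

E[X] = 15 · (1/2)^{3} = 15/8 ≈ 1.875.


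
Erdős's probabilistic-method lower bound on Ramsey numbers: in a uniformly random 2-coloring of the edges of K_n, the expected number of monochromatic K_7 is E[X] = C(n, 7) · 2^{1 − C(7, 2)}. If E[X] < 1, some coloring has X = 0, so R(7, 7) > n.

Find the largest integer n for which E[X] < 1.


We need C(n, 7) · 2^{1 − 21} < 1, i.e. C(n, 7) < 2^{21 − 1} = 1048576.
Check values of n near the boundary:
  n = 26: C(26, 7) = 657800; 657800 < 1048576? YES
  n = 27: C(27, 7) = 888030; 888030 < 1048576? YES
  n = 28: C(28, 7) = 1184040; 1184040 < 1048576? NO
  n = 29: C(29, 7) = 1560780; 1560780 < 1048576? NO
The largest n with C(n, 7) < 1048576 is n = 27 (where E[X] = 444015/524288 ≈ 0.846891). Hence R(7, 7) > 27, i.e. R(7, 7) ≥ 28.

Largest n = 27; hence R(7, 7) > 27.


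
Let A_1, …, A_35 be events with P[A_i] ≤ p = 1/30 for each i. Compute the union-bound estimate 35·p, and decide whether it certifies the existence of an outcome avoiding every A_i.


Union bound: P[∪_{i=1}^{35} A_i] ≤ Σ_i P[A_i] ≤ 35·p = 35·(1/30) = 7/6.
Numerically: 7/6 ≈ 1.1667.
Is 7/6 < 1? NO.
Since the bound 7/6 is ≥ 1, the union bound is uninformative here; it does NOT by itself certify existence.

35·p = 7/6 ≈ 1.1667; existence NOT certified by the union bound.


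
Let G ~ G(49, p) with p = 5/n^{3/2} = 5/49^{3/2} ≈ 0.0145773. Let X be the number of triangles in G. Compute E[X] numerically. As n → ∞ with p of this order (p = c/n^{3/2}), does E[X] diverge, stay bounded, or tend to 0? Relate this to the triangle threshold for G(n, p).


Number of potential triangles: C(49, 3) = 18424.
Each occurs with probability p³ ≈ (0.0145773)³ ≈ 3.09761653e-06.
By linearity: E[X] = C(49, 3)·p³ ≈ 18424 · 3.09761653e-06 ≈ 0.057070.
Since α = 3/2 > 1, p = c/n^{3/2} = o(1/n) is below the triangle threshold p ~ 1/n. Asymptotically E[X] ~ (c³/6)·n^{3(1−α)} = (5³/6)·n^{-1.5} → 0, so by Markov's inequality G has no triangles w.h.p.

E[X] ≈ 0.057070; in regime p = Θ(1/n^{3/2}) E[X] tends to 0 (below the triangle threshold p ~ 1/n).


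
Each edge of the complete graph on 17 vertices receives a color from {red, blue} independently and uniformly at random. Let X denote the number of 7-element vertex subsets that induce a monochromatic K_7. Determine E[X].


Let X = Σ_S X_S over the C(17, 7) = 19448 subsets S of size 7, where X_S = 1 if the K_7 on S is monochromatic.
For a fixed S, the K_7 on S has C(7, 2) = 21 edges. P[all 21 edges red] = (1/2)^21, and likewise for blue, so P[monochromatic] = 2·(1/2)^21 = 2^{1 − 21} = 1/1048576.
Summing: E[X] = C(17, 7) · 2^{1 − 21} = 19448 · 1/1048576 = 2431/131072.
Numerically: E[X] ≈ 0.019.

E[X] = C(17,7)·2^(1−C(7,2)) = 2431/131072 ≈ 0.019.


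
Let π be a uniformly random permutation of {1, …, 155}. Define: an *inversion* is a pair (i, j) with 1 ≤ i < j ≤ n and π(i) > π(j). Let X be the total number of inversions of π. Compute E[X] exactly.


Write X = Σ X_I over the C(155, 2) = 11935 pairs i < j, with X_I the indicator of one inversion.
There are 11935 indicators.
For each fixed pair i < j, the values π(i) and π(j) are two distinct elements of {1, …, 155} in uniformly random order; by symmetry P[π(i) > π(j)] = 1/2.
By linearity: E[X] = 11935 · (1/2) = C(155, 2) · (1/2) = 11935/2 = 11935/2 ≈ 5967.5000.

E[X] = 11935/2 = 5967.5000.


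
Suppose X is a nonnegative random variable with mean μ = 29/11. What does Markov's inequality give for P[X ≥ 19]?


μ = E[X] = 29/11, a = 19.
Markov: P[X ≥ 19] ≤ μ/a = (29/11)/19 = 29/209.
Numerically: ≈ 0.13876.
(Since a = 19 > μ = 2.63636, the bound 29/209 is < 1 and informative.)

P[X ≥ 19] ≤ 29/209 ≈ 0.13876.


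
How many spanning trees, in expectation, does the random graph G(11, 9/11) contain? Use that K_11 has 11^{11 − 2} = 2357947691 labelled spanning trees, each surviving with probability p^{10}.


K_11 has 11^{11 − 2} = 2357947691 labelled spanning trees.
For each such spanning tree H, let X_H = 1 if all 10 edges of H are present in G. Then P[X_H = 1] = p^{10} = (9/11)^{10} = 3486784401/25937424601.
Summing the indicators: E[X] = Σ_H E[X_H] = 2357947691 · p^{10} = 2357947691 · 3486784401/25937424601 = 3486784401/11.
Numerically: E[X] ≈ 3.1698e+08.

E[X] = 2357947691 · (9/11)^{10} = 3486784401/11 ≈ 3.1698e+08.


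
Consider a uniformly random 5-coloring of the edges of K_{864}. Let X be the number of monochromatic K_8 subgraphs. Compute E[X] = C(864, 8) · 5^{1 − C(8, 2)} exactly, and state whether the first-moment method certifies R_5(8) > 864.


E[X] = C(864, 8) · 5^{1 − 28} = 7455455062926006708 · 5^{−27} = 7455455062926006708/7450580596923828125.
As a reduced fraction: E[X] = 7455455062926006708/7450580596923828125 ≈ 1.0007.
Is E[X] < 1? NO.
Since E[X] ≥ 1, the first-moment bound is inconclusive at n = 864; it does NOT by itself certify R_5(8) > 864.

E[X] = 7455455062926006708/7450580596923828125 ≈ 1.0007; E[X] ≥ 1; first-moment method inconclusive here.


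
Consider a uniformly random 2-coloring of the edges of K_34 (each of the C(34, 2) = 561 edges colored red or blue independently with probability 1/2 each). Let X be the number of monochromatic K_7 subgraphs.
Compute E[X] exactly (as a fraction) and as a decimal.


Let X = Σ_S X_S over the C(34, 7) = 5379616 subsets S of size 7, where X_S = 1 if the K_7 on S is monochromatic.
For a fixed S, the K_7 on S has C(7, 2) = 21 edges. P[all 21 edges red] = (1/2)^21, and likewise for blue, so P[monochromatic] = 2·(1/2)^21 = 2^{1 − 21} = 1/1048576.
By linearity: E[X] = C(34, 7) · 2^{1 − 21} = 5379616 · 1/1048576 = 168113/32768.
Numerically: E[X] ≈ 5.130.

E[X] = C(34,7)·2^(1−C(7,2)) = 168113/32768 ≈ 5.130.


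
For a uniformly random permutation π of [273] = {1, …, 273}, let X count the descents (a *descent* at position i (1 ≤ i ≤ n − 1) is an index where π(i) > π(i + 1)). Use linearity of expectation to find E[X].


Write X = Σ X_I over i = 1, …, 272, with X_I the indicator of one descent.
There are 272 indicators.
For each fixed i, the pair (π(i), π(i+1)) is a uniformly random ordered pair of distinct values from {1, …, 273}; by symmetry P[π(i) > π(i+1)] = 1/2.
By linearity: E[X] = 272 · (1/2) = (273 − 1) · (1/2) = 136 ≈ 136.000000.

E[X] = 136 = 136.000000.


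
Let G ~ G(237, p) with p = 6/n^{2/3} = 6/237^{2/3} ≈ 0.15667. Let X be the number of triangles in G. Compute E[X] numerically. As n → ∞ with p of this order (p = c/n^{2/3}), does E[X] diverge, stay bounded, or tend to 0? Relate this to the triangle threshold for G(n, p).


Number of potential triangles: C(237, 3) = 2190670.
Each occurs with probability p³ ≈ (0.15667)³ ≈ 3.84553757e-03.
By linearity: E[X] = C(237, 3)·p³ ≈ 2190670 · 3.84553757e-03 ≈ 8424.303797.
Since α = 2/3 < 1, p = c/n^{2/3} ≫ 1/n is above the triangle threshold p ~ 1/n. Asymptotically E[X] ~ (c³/6)·n^{3(1−α)} = (6³/6)·n^{1} → ∞; triangles are abundant w.h.p.

E[X] ≈ 8424.303797; in regime p = Θ(1/n^{2/3}) E[X] diverges (above the triangle threshold p ~ 1/n).


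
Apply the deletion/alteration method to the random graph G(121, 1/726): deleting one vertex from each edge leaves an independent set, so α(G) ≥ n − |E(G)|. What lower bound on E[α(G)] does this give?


E[|E(G)|] = C(121, 2)·p = 7260 · (1/726) = 10.
E[α(G)] ≥ n − E[|E(G)|] = 121 − 10 = 111.
Numerically: ≈ 111.000000.
(This is only a lower bound; the true E[α(G)] may be larger.)

E[α(G)] ≥ 111 ≈ 111.000000.


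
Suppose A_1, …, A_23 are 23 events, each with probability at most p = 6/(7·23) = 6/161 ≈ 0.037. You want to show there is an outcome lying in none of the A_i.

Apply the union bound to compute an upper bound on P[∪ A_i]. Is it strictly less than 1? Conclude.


Union bound: P[∪_{i=1}^{23} A_i] ≤ Σ_i P[A_i] ≤ 23·p = 23·(6/161) = 6/7.
Numerically: 6/7 ≈ 0.857.
Is 6/7 < 1? YES.
Since P[∪ A_i] ≤ 6/7 < 1, the complement has P[∩ A_i^c] ≥ 1 − 6/7 = 1/7 > 0, so some outcome avoids every A_i.

23·p = 6/7 ≈ 0.857; existence CERTIFIED by the union bound.


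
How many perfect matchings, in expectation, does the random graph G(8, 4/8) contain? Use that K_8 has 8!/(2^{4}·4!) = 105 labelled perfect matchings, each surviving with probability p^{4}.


K_8 has 8!/(2^{4}·4!) = 105 labelled perfect matchings.
For each such perfect matching H, let X_H = 1 if all 4 edges of H are present in G. Then P[X_H = 1] = p^{4} = (1/2)^{4} = 1/16.
Summing the indicators: E[X] = Σ_H E[X_H] = 105 · p^{4} = 105 · 1/16 = 105/16.
Numerically: E[X] ≈ 6.562.

E[X] = 105 · (1/2)^{4} = 105/16 ≈ 6.562.


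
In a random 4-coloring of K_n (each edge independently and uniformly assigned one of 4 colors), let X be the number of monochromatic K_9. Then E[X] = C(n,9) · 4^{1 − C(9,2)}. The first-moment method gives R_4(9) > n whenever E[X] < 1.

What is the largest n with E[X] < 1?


We need C(n, 9) · 4^{1 − 36} < 1, i.e. C(n, 9) < 4^{36 − 1} = 1180591620717411303424.
Check values of n near the boundary:
  n = 913: C(913, 9) = 1167605542753639808390; 1167605542753639808390 < 1180591620717411303424? YES
  n = 914: C(914, 9) = 1179217089587653905932; 1179217089587653905932 < 1180591620717411303424? YES
  n = 915: C(915, 9) = 1190931166636537885130; 1190931166636537885130 < 1180591620717411303424? NO
  n = 916: C(916, 9) = 1202748565202942340440; 1202748565202942340440 < 1180591620717411303424? NO
The largest n with C(n, 9) < 1180591620717411303424 is n = 914 (where E[X] = 294804272396913476483/295147905179352825856 ≈ 0.9988). Hence R_4(9) > 914, i.e. R_4(9) ≥ 915.

Largest n = 914; hence R_4(9) > 914.


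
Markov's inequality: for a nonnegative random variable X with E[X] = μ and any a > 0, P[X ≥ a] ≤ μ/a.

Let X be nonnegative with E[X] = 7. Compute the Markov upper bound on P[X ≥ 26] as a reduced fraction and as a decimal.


μ = E[X] = 7, a = 26.
Markov: P[X ≥ 26] ≤ μ/a = (7)/26 = 7/26.
Numerically: ≈ 0.269.
(Since a = 26 > μ = 7.000, the bound 7/26 is < 1 and informative.)

P[X ≥ 26] ≤ 7/26 ≈ 0.269.


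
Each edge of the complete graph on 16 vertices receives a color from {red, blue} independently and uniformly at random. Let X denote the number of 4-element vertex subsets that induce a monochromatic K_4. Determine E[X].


Let X = Σ_S X_S over the C(16, 4) = 1820 subsets S of size 4, where X_S = 1 if the K_4 on S is monochromatic.
For a fixed S, the K_4 on S has C(4, 2) = 6 edges. P[all 6 edges red] = (1/2)^6, and likewise for blue, so P[monochromatic] = 2·(1/2)^6 = 2^{1 − 6} = 1/32.
By linearity of expectation: E[X] = C(16, 4) · 2^{1 − 6} = 1820 · 1/32 = 455/8.
Numerically: E[X] ≈ 56.87500.

E[X] = C(16,4)·2^(1−C(4,2)) = 455/8 ≈ 56.87500.


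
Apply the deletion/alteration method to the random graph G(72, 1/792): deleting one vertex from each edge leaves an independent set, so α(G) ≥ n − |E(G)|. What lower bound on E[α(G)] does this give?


E[|E(G)|] = C(72, 2)·p = 2556 · (1/792) = 71/22.
E[α(G)] ≥ n − E[|E(G)|] = 72 − 71/22 = 1513/22.
Numerically: ≈ 68.773.
(This is only a lower bound; the true E[α(G)] may be larger.)

E[α(G)] ≥ 1513/22 ≈ 68.773.


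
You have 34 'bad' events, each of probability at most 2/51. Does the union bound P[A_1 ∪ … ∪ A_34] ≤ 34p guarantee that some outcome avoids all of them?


Union bound: P[∪_{i=1}^{34} A_i] ≤ Σ_i P[A_i] ≤ 34·p = 34·(2/51) = 4/3.
Numerically: 4/3 ≈ 1.3333333.
Is 4/3 < 1? NO.
Since the bound 4/3 is ≥ 1, the union bound is uninformative here; it does NOT by itself certify existence.

34·p = 4/3 ≈ 1.3333333; existence NOT certified by the union bound.


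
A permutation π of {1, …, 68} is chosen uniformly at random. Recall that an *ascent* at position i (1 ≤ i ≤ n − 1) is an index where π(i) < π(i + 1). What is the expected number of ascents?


Write X = Σ X_I over i = 1, …, 67, with X_I the indicator of one ascent.
There are 67 indicators.
For each fixed i, the pair (π(i), π(i+1)) is a uniformly random ordered pair of distinct values from {1, …, 68}; by symmetry P[π(i) < π(i+1)] = 1/2.
By linearity: E[X] = 67 · (1/2) = (68 − 1) · (1/2) = 67/2 ≈ 33.500.

E[X] = 67/2 = 33.500.


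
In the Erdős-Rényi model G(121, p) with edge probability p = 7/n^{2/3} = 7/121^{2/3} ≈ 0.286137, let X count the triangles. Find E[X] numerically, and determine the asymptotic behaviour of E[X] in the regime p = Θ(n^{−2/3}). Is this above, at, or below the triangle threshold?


Number of potential triangles: C(121, 3) = 287980.
Each occurs with probability p³ ≈ (0.286137)³ ≈ 2.34273615e-02.
By linearity: E[X] = C(121, 3)·p³ ≈ 287980 · 2.34273615e-02 ≈ 6746.611570.
Since α = 2/3 < 1, p = c/n^{2/3} ≫ 1/n is above the triangle threshold p ~ 1/n. Asymptotically E[X] ~ (c³/6)·n^{3(1−α)} = (7³/6)·n^{1} → ∞; triangles are abundant w.h.p.

E[X] ≈ 6746.611570; in regime p = Θ(1/n^{2/3}) E[X] diverges (above the triangle threshold p ~ 1/n).


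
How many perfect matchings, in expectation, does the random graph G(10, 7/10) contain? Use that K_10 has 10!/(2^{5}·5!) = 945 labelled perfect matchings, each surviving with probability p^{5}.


K_10 has 10!/(2^{5}·5!) = 945 labelled perfect matchings.
For each such perfect matching H, let X_H = 1 if all 5 edges of H are present in G. Then P[X_H = 1] = p^{5} = (7/10)^{5} = 16807/100000.
By linearity: E[X] = Σ_H E[X_H] = 945 · p^{5} = 945 · 16807/100000 = 3176523/20000.
Numerically: E[X] ≈ 159.

E[X] = 945 · (7/10)^{5} = 3176523/20000 ≈ 159.


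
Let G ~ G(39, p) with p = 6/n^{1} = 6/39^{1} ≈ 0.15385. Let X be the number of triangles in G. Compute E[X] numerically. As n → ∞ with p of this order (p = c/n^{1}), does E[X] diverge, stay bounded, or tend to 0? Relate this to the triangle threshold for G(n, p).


Number of potential triangles: C(39, 3) = 9139.
Each occurs with probability p³ ≈ (0.15385)³ ≈ 3.6413291e-03.
By linearity: E[X] = C(39, 3)·p³ ≈ 9139 · 3.6413291e-03 ≈ 33.27811.
Here α = 1, so p = 6/n is exactly at the triangle threshold p ~ 1/n. Asymptotically E[X] → c³/6 = 6³/6 = 36 ≈ 36.00000, a bounded constant. In this regime the triangle count is asymptotically Poisson(c³/6).

E[X] ≈ 33.27811; in regime p = Θ(1/n^{1}) E[X] stays bounded (at the triangle threshold p ~ 1/n).


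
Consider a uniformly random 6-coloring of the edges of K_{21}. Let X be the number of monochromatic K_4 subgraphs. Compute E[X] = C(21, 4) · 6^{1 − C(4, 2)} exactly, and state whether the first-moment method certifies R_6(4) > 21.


E[X] = C(21, 4) · 6^{1 − 6} = 5985 · 6^{−5} = 5985/7776.
As a reduced fraction: E[X] = 665/864 ≈ 0.7697.
Is E[X] < 1? YES.
Since E[X] < 1, there exists a 6-coloring of K_{21} with no monochromatic K_4; hence R_6(4) > 21.

E[X] = 665/864 ≈ 0.7697; E[X] < 1, so R_6(4) > 21.


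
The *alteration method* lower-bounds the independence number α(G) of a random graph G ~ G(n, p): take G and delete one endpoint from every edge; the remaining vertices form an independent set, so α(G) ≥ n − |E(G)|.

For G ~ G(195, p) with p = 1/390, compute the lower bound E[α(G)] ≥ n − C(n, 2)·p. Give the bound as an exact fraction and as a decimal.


E[|E(G)|] = C(195, 2)·p = 18915 · (1/390) = 97/2.
E[α(G)] ≥ n − E[|E(G)|] = 195 − 97/2 = 293/2.
Numerically: ≈ 146.500000.
(This is only a lower bound; the true E[α(G)] may be larger.)

E[α(G)] ≥ 293/2 ≈ 146.500000.


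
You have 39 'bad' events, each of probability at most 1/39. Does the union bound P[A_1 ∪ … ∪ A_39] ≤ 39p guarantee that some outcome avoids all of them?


Union bound: P[∪_{i=1}^{39} A_i] ≤ Σ_i P[A_i] ≤ 39·p = 39·(1/39) = 1.
Numerically: 1 ≈ 1.0000.
Is 1 < 1? NO.
Since the bound 1 is ≥ 1, the union bound is uninformative here; it does NOT by itself certify existence.

39·p = 1 ≈ 1.0000; existence NOT certified by the union bound.


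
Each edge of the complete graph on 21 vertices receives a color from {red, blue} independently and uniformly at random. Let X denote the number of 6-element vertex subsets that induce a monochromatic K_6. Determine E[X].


Let X = Σ_S X_S over the C(21, 6) = 54264 subsets S of size 6, where X_S = 1 if the K_6 on S is monochromatic.
For a fixed S, the K_6 on S has C(6, 2) = 15 edges. P[all 15 edges red] = (1/2)^15, and likewise for blue, so P[monochromatic] = 2·(1/2)^15 = 2^{1 − 15} = 1/16384.
By linearity of expectation: E[X] = C(21, 6) · 2^{1 − 15} = 54264 · 1/16384 = 6783/2048.
Numerically: E[X] ≈ 3.3120.

E[X] = C(21,6)·2^(1−C(6,2)) = 6783/2048 ≈ 3.3120.


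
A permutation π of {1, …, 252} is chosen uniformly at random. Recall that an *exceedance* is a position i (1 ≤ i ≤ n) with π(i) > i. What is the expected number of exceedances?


Write X = Σ_{i=1}^{252} X_i, where X_i = 1_{π(i) > i}.
For each fixed i, π(i) is uniform over {1, …, 252} (marginal of a uniform permutation), so P[π(i) > i] = (n − i)/n. Summing: Σ_{i=1}^{252} (n − i)/n = (0 + 1 + … + 251)/252 = 252(252 − 1)/(2·252) = (252 − 1)/2.
Hence E[X] = Σ_{i=1}^{252} (252 − i)/252 = 251/2 ≈ 125.500.

E[X] = 251/2 = 125.500.


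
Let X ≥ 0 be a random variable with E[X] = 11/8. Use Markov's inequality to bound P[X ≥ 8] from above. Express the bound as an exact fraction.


μ = E[X] = 11/8, a = 8.
Markov: P[X ≥ 8] ≤ μ/a = (11/8)/8 = 11/64.
Numerically: ≈ 0.17188.
(Since a = 8 > μ = 1.37500, the bound 11/64 is < 1 and informative.)

P[X ≥ 8] ≤ 11/64 ≈ 0.17188.


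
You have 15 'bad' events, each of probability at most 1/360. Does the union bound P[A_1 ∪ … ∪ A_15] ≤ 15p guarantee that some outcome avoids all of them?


Union bound: P[∪_{i=1}^{15} A_i] ≤ Σ_i P[A_i] ≤ 15·p = 15·(1/360) = 1/24.
Numerically: 1/24 ≈ 0.04167.
Is 1/24 < 1? YES.
Since P[∪ A_i] ≤ 1/24 < 1, the complement has P[∩ A_i^c] ≥ 1 − 1/24 = 23/24 > 0, so some outcome avoids every A_i.

15·p = 1/24 ≈ 0.04167; existence CERTIFIED by the union bound.


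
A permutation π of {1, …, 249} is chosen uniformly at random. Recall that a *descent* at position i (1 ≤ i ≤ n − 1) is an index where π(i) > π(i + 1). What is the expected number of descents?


Write X = Σ X_I over i = 1, …, 248, with X_I the indicator of one descent.
There are 248 indicators.
For each fixed i, the pair (π(i), π(i+1)) is a uniformly random ordered pair of distinct values from {1, …, 249}; by symmetry P[π(i) > π(i+1)] = 1/2.
By linearity: E[X] = 248 · (1/2) = (249 − 1) · (1/2) = 124 ≈ 124.000000.

E[X] = 124 = 124.000000.


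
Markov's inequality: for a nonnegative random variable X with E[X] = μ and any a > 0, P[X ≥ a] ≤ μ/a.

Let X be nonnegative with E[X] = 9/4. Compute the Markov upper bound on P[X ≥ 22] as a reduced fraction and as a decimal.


μ = E[X] = 9/4, a = 22.
Markov: P[X ≥ 22] ≤ μ/a = (9/4)/22 = 9/88.
Numerically: ≈ 0.10227.
(Since a = 22 > μ = 2.25000, the bound 9/88 is < 1 and informative.)

P[X ≥ 22] ≤ 9/88 ≈ 0.10227.


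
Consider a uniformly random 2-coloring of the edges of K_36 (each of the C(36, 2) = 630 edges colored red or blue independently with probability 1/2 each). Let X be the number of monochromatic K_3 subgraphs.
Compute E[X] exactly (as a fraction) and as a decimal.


Let X = Σ_S X_S over the C(36, 3) = 7140 subsets S of size 3, where X_S = 1 if the K_3 on S is monochromatic.
For a fixed S, the K_3 on S has C(3, 2) = 3 edges. P[all 3 edges red] = (1/2)^3, and likewise for blue, so P[monochromatic] = 2·(1/2)^3 = 2^{1 − 3} = 1/4.
Summing: E[X] = C(36, 3) · 2^{1 − 3} = 7140 · 1/4 = 1785.
Numerically: E[X] ≈ 1785.000.

E[X] = C(36,3)·2^(1−C(3,2)) = 1785 ≈ 1785.000.


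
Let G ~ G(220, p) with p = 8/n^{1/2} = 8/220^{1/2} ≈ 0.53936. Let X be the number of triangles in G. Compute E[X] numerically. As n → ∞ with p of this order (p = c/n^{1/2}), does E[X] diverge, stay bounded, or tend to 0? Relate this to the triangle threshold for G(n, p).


Number of potential triangles: C(220, 3) = 1750540.
Each occurs with probability p³ ≈ (0.53936)³ ≈ 1.56904695e-01.
By linearity: E[X] = C(220, 3)·p³ ≈ 1750540 · 1.56904695e-01 ≈ 274667.945248.
Since α = 1/2 < 1, p = c/n^{1/2} ≫ 1/n is above the triangle threshold p ~ 1/n. Asymptotically E[X] ~ (c³/6)·n^{3(1−α)} = (8³/6)·n^{1.5} → ∞; triangles are abundant w.h.p.

E[X] ≈ 274667.945248; in regime p = Θ(1/n^{1/2}) E[X] diverges (above the triangle threshold p ~ 1/n).


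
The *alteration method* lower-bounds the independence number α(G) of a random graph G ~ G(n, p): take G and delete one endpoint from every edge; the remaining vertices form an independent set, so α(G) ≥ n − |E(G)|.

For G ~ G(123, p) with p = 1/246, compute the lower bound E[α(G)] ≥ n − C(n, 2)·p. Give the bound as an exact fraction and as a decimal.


E[|E(G)|] = C(123, 2)·p = 7503 · (1/246) = 61/2.
E[α(G)] ≥ n − E[|E(G)|] = 123 − 61/2 = 185/2.
Numerically: ≈ 92.5000.
(This is only a lower bound; the true E[α(G)] may be larger.)

E[α(G)] ≥ 185/2 ≈ 92.5000.


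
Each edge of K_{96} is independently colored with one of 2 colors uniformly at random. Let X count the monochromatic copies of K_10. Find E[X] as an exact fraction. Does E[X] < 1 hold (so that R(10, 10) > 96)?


E[X] = C(96, 10) · 2^{1 − 45} = 11279926456656 · 2^{−44} = 11279926456656/17592186044416.
As a reduced fraction: E[X] = 704995403541/1099511627776 ≈ 0.6412.
Is E[X] < 1? YES.
Since E[X] < 1, there exists a 2-coloring of K_{96} with no monochromatic K_10; hence R(10, 10) > 96.

E[X] = 704995403541/1099511627776 ≈ 0.6412; E[X] < 1, so R(10, 10) > 96.


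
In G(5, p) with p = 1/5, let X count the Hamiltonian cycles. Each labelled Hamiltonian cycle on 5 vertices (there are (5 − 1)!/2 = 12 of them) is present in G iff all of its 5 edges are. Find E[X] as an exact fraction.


K_5 has (5 − 1)!/2 = 12 labelled Hamiltonian cycles.
For each such Hamiltonian cycle H, let X_H = 1 if all 5 edges of H are present in G. Then P[X_H = 1] = p^{5} = (1/5)^{5} = 1/3125.
By linearity of expectation: E[X] = Σ_H E[X_H] = 12 · p^{5} = 12 · 1/3125 = 12/3125.
Numerically: E[X] ≈ 0.00384.

E[X] = 12 · (1/5)^{5} = 12/3125 ≈ 0.00384.


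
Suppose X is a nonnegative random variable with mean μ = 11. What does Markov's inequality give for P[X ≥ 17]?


μ = E[X] = 11, a = 17.
Markov: P[X ≥ 17] ≤ μ/a = (11)/17 = 11/17.
Numerically: ≈ 0.647059.
(Since a = 17 > μ = 11.000000, the bound 11/17 is < 1 and informative.)

P[X ≥ 17] ≤ 11/17 ≈ 0.647059.


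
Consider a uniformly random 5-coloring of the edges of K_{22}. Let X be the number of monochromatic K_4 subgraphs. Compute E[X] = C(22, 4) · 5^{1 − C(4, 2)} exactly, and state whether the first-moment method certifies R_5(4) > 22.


E[X] = C(22, 4) · 5^{1 − 6} = 7315 · 5^{−5} = 7315/3125.
As a reduced fraction: E[X] = 1463/625 ≈ 2.341.
Is E[X] < 1? NO.
Since E[X] ≥ 1, the first-moment bound is inconclusive at n = 22; it does NOT by itself certify R_5(4) > 22.

E[X] = 1463/625 ≈ 2.341; E[X] ≥ 1; first-moment method inconclusive here.


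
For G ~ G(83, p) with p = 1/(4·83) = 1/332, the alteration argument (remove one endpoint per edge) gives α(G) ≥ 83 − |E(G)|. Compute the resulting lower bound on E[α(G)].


E[|E(G)|] = C(83, 2)·p = 3403 · (1/332) = 41/4.
E[α(G)] ≥ n − E[|E(G)|] = 83 − 41/4 = 291/4.
Numerically: ≈ 72.750000.
(This is only a lower bound; the true E[α(G)] may be larger.)

E[α(G)] ≥ 291/4 ≈ 72.750000.


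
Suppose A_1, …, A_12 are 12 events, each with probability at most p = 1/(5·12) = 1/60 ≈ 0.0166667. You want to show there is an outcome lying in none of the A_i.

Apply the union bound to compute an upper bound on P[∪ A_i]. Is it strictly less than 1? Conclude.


Union bound: P[∪_{i=1}^{12} A_i] ≤ Σ_i P[A_i] ≤ 12·p = 12·(1/60) = 1/5.
Numerically: 1/5 ≈ 0.2000000.
Is 1/5 < 1? YES.
Since P[∪ A_i] ≤ 1/5 < 1, the complement has P[∩ A_i^c] ≥ 1 − 1/5 = 4/5 > 0, so some outcome avoids every A_i.

12·p = 1/5 ≈ 0.2000000; existence CERTIFIED by the union bound.
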